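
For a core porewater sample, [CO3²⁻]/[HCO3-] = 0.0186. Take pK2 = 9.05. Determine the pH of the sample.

From K2 = [H⁺][CO3²⁻]/[HCO3-]:  pH = pK2 + log₁₀([CO3²⁻]/[HCO3-])
log₁₀(0.0186) = -1.730
pH = 9.05 + (-1.730) = 7.32

pH = 7.32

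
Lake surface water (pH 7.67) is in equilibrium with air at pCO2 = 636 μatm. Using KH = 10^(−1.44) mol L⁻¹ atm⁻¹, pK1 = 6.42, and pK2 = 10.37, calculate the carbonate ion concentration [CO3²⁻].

[CO3²⁻] = 0.819 μmol/L

[CO2*] = KH · pCO2 = 10^(−1.44) × 636×10^-6 = 2.309×10^-5 mol/L
α₀ = 1/(1 + K1/[H⁺] + K1K2/[H⁺]²) = 1/(1 + 10^+1.25 + 10^-1.45) = 0.05314
DIC = [CO2*]/α₀ = 2.309×10^-5 / 0.05314 = 0.4345 mmol/L
[CO3²⁻] = α₂·DIC; α₂ = 0.001885, so [CO3²⁻] = 0.001885 × 0.4345 = 0.000819 mmol/L = 0.819 μmol/L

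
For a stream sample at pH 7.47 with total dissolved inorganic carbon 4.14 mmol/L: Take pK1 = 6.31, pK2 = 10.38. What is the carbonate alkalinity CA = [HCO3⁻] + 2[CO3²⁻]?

CA = [HCO3⁻] + 2[CO3²⁻] = (α₁ + 2α₂)·DIC
At pH 7.47: [H⁺]/K1 = 10^-1.16 = 0.069183, K2/[H⁺] = 10^-2.91 = 0.0012303
α₁ = 1/(1 + 0.069183 + 0.0012303) = 1/1.0704 = 0.9342; α₂ = α₁·K2/[H⁺] = 0.001149
α₁ + 2α₂ = 0.9365
CA = 0.9365 × 4.14 = 3.88 mmol/L

CA = 3.88 mmol/L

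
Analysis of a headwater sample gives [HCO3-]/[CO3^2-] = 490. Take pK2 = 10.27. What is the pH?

pH = 7.58

From K2 = [H⁺][CO3^2-]/[HCO3-]:  pH = pK2 − log₁₀([HCO3-]/[CO3^2-])
log₁₀(490) = +2.690
pH = 10.27 − (+2.690) = 7.58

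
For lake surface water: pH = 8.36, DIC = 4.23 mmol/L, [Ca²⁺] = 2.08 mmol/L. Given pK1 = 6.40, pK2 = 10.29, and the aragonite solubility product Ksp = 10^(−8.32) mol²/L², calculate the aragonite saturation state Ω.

Ω = 21.1

α₂ = 1 / (1 + [H⁺]/K2 + [H⁺]²/(K1K2)) = 1 / (1 + 10^+1.93 + 10^-0.03)
   = 1 / (1 + 85.114 + 0.93325) = 1/87.047 = 0.01149
[CO3²⁻] = α₂ × DIC = 0.01149 × 4.23 = 0.04859 mmol/L
Ksp = 10^(−8.32) = 4.786×10^-9
Ω = [Ca²⁺][CO3²⁻]/Ksp = (2.08×10^-3)(4.859×10^-5) / 4.786×10^-9 = 21.1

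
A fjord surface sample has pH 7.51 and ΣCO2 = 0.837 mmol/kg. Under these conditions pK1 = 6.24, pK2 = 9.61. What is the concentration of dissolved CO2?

α₀ = 1 / (1 + K1/[H⁺] + K1K2/[H⁺]²) = 1 / (1 + 10^+1.27 + 10^-0.83)
   = 1 / (1 + 18.621 + 0.14791) = 1/19.769 = 0.05058
[CO2*] = α₀ × DIC = 0.05058 × 0.837 = 0.0423 mmol/kg

[CO2*] = 0.0423 mmol/kg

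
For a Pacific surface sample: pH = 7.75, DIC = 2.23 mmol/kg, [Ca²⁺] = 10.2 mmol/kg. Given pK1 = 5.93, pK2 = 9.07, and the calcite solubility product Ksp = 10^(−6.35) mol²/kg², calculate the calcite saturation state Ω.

Ω = 2.29

α₂ = 1 / (1 + [H⁺]/K2 + [H⁺]²/(K1K2)) = 1 / (1 + 10^+1.32 + 10^-0.50)
   = 1 / (1 + 20.893 + 0.31623) = 1/22.209 = 0.04503
[CO3²⁻] = α₂ × DIC = 0.04503 × 2.23 = 0.1004 mmol/kg
Ksp = 10^(−6.35) = 4.467×10^-7
Ω = [Ca²⁺][CO3²⁻]/Ksp = (10.2×10^-3)(1.004×10^-4) / 4.467×10^-7 = 2.29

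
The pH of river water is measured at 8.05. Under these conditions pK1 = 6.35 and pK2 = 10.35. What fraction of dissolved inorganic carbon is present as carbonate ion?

α₂ = 0.00489

α₂ = 1 / (1 + [H⁺]/K2 + [H⁺]²/(K1K2)) = 1 / (1 + 10^+2.30 + 10^+0.60)
   = 1 / (1 + 199.53 + 3.9811) = 1/204.51 = 0.004890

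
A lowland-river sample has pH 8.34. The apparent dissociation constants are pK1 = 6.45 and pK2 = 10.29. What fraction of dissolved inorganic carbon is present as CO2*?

α₀ = 0.0126

α₀ = 1 / (1 + K1/[H⁺] + K1K2/[H⁺]²) = 1 / (1 + 10^+1.89 + 10^-0.06)
   = 1 / (1 + 77.625 + 0.87096) = 1/79.496 = 0.01258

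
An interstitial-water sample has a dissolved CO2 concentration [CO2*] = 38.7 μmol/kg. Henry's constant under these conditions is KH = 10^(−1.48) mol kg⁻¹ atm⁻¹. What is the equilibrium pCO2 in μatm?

KH = 10^(−1.48) = 3.311×10^-2 mol kg⁻¹ atm⁻¹
pCO2 = [CO2*]/KH = 38.7×10^-6 / 3.311×10^-2 = 1.17×10^-3 atm = 1170 μatm

pCO2 = 1170 μatm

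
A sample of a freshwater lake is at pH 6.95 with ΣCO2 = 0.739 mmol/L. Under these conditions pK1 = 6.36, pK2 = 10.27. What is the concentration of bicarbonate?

α₁ = 1 / (1 + [H⁺]/K1 + K2/[H⁺]) = 1 / (1 + 10^-0.59 + 10^-3.32)
   = 1 / (1 + 0.25704 + 0.00047863) = 1/1.2575 = 0.7952
[HCO3⁻] = α₁ × DIC = 0.7952 × 0.739 = 0.588 mmol/L

[HCO3⁻] = 0.588 mmol/L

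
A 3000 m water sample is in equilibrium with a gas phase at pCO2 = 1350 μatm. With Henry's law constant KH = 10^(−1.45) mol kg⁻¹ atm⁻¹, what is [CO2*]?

KH = 10^(−1.45) = 3.548×10^-2 mol kg⁻¹ atm⁻¹
[CO2*] = KH · pCO2 = 3.548×10^-2 × 1350×10^-6 atm = 4.79×10^-5 mol/kg

[CO2*] = 47.9 μmol/kg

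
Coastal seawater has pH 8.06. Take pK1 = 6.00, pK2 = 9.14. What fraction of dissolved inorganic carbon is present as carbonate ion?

α₂ = 1 / (1 + [H⁺]/K2 + [H⁺]²/(K1K2)) = 1 / (1 + 10^+1.08 + 10^-0.98)
   = 1 / (1 + 12.023 + 0.10471) = 1/13.127 = 0.07618

α₂ = 0.0762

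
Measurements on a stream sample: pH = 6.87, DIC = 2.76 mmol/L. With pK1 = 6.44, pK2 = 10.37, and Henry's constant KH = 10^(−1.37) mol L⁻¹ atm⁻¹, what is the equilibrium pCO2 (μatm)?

pCO2 = 1.75×10^4 μatm

α₀ = 1 / (1 + K1/[H⁺] + K1K2/[H⁺]²) = 1 / (1 + 10^+0.43 + 10^-3.07)
   = 1 / (1 + 2.6915 + 0.00085114) = 1/3.6924 = 0.2708
[CO2*] = α₀ × DIC = 0.2708 × 2.76 = 0.7475 mmol/L
pCO2 = [CO2*]/KH = 7.475×10^-4 / 4.266×10^-2 = 1.75×10^4 μatm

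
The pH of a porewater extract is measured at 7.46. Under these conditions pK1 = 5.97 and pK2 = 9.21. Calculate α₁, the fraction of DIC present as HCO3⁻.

α₁ = 1 / (1 + [H⁺]/K1 + K2/[H⁺]) = 1 / (1 + 10^-1.49 + 10^-1.75)
   = 1 / (1 + 0.032359 + 0.017783) = 1/1.0501 = 0.9523

α₁ = 0.952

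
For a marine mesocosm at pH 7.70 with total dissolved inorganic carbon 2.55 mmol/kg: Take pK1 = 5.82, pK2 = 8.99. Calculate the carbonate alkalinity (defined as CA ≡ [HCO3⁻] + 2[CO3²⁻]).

CA = 2.64 mmol/kg

CA = [HCO3⁻] + 2[CO3²⁻] = (α₁ + 2α₂)·DIC
At pH 7.70: [H⁺]/K1 = 10^-1.88 = 0.013183, K2/[H⁺] = 10^-1.29 = 0.051286
α₁ = 1/(1 + 0.013183 + 0.051286) = 1/1.0645 = 0.9394; α₂ = α₁·K2/[H⁺] = 0.04818
α₁ + 2α₂ = 1.0358
CA = 1.0358 × 2.55 = 2.64 mmol/kg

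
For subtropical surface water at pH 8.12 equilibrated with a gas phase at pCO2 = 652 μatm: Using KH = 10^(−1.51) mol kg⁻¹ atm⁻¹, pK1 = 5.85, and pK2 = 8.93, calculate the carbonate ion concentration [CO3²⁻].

[CO3²⁻] = 0.581 mmol/kg

[CO2*] = KH · pCO2 = 10^(−1.51) × 652×10^-6 = 2.015×10^-5 mol/kg
α₀ = 1/(1 + K1/[H⁺] + K1K2/[H⁺]²) = 1/(1 + 10^+2.27 + 10^+1.46) = 0.004629
DIC = [CO2*]/α₀ = 2.015×10^-5 / 0.004629 = 4.353 mmol/kg
[CO3²⁻] = α₂·DIC; α₂ = 0.1335, so [CO3²⁻] = 0.1335 × 4.353 = 0.581 mmol/kg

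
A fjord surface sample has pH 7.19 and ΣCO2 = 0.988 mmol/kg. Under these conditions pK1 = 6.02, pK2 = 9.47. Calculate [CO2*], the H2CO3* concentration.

α₀ = 1 / (1 + K1/[H⁺] + K1K2/[H⁺]²) = 1 / (1 + 10^+1.17 + 10^-1.11)
   = 1 / (1 + 14.791 + 0.077625) = 1/15.869 = 0.06302
[CO2*] = α₀ × DIC = 0.06302 × 0.988 = 0.0623 mmol/kg

[CO2*] = 0.0623 mmol/kg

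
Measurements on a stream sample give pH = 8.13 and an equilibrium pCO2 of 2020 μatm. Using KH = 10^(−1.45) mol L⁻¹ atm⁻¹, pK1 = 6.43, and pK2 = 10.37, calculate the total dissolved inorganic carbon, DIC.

[CO2*] = KH · pCO2 = 10^(−1.45) × 2020×10^-6 = 7.167×10^-5 mol/L
α₀ = 1/(1 + K1/[H⁺] + K1K2/[H⁺]²) = 1/(1 + 10^+1.70 + 10^-0.54) = 0.01945
DIC = [CO2*]/α₀ = 7.167×10^-5 / 0.01945 = 3.68 mmol/L

DIC = 3.68 mmol/L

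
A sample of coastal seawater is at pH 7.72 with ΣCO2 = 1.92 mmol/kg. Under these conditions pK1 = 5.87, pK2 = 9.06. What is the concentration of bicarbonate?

[HCO3⁻] = 1.81 mmol/kg

α₁ = 1 / (1 + [H⁺]/K1 + K2/[H⁺]) = 1 / (1 + 10^-1.85 + 10^-1.34)
   = 1 / (1 + 0.014125 + 0.045709) = 1/1.0598 = 0.9435
[HCO3⁻] = α₁ × DIC = 0.9435 × 1.92 = 1.81 mmol/kg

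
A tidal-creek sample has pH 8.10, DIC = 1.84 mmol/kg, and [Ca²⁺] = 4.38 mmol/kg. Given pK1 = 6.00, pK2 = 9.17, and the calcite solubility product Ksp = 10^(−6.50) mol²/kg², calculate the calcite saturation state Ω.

α₂ = 1 / (1 + [H⁺]/K2 + [H⁺]²/(K1K2)) = 1 / (1 + 10^+1.07 + 10^-1.03)
   = 1 / (1 + 11.749 + 0.093325) = 1/12.842 = 0.07787
[CO3²⁻] = α₂ × DIC = 0.07787 × 1.84 = 0.1433 mmol/kg
Ksp = 10^(−6.50) = 3.162×10^-7
Ω = [Ca²⁺][CO3²⁻]/Ksp = (4.38×10^-3)(1.433×10^-4) / 3.162×10^-7 = 1.98

Ω = 1.98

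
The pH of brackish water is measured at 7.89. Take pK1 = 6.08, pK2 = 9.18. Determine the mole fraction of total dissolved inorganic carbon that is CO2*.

α₀ = 0.0145

α₀ = 1 / (1 + K1/[H⁺] + K1K2/[H⁺]²) = 1 / (1 + 10^+1.81 + 10^+0.52)
   = 1 / (1 + 64.565 + 3.3113) = 1/68.877 = 0.01452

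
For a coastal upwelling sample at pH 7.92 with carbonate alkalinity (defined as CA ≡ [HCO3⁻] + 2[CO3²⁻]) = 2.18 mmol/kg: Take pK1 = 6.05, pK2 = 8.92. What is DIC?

CA = [HCO3⁻] + 2[CO3²⁻] = (α₁ + 2α₂)·DIC
At pH 7.92: [H⁺]/K1 = 10^-1.87 = 0.013490, K2/[H⁺] = 10^-1.00 = 0.10000
α₁ = 1/(1 + 0.013490 + 0.10000) = 1/1.1135 = 0.8981; α₂ = α₁·K2/[H⁺] = 0.08981
α₁ + 2α₂ = 1.0777
DIC = CA / (α₁ + 2α₂) = 2.18 / 1.0777 = 2.02 mmol/kg

DIC = 2.02 mmol/kg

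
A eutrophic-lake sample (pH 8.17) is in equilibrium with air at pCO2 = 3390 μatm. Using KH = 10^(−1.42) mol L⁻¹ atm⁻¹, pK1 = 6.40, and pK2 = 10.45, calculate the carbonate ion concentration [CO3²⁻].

[CO2*] = KH · pCO2 = 10^(−1.42) × 3390×10^-6 = 1.289×10^-4 mol/L
α₀ = 1/(1 + K1/[H⁺] + K1K2/[H⁺]²) = 1/(1 + 10^+1.77 + 10^-0.51) = 0.01661
DIC = [CO2*]/α₀ = 1.289×10^-4 / 0.01661 = 7.758 mmol/L
[CO3²⁻] = α₂·DIC; α₂ = 0.005134, so [CO3²⁻] = 0.005134 × 7.758 = 0.0398 mmol/L

[CO3²⁻] = 0.0398 mmol/L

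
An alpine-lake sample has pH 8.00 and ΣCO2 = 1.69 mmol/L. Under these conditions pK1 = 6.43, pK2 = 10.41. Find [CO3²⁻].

α₂ = 1 / (1 + [H⁺]/K2 + [H⁺]²/(K1K2)) = 1 / (1 + 10^+2.41 + 10^+0.84)
   = 1 / (1 + 257.04 + 6.9183) = 1/264.96 = 0.003774
[CO3²⁻] = α₂ × DIC = 0.003774 × 1.69 = 0.00638 mmol/L = 6.38 μmol/L

[CO3²⁻] = 6.38 μmol/L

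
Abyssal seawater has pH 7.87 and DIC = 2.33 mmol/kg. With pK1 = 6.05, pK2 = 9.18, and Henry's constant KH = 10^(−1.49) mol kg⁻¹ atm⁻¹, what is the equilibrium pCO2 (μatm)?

pCO2 = 1020 μatm

α₀ = 1 / (1 + K1/[H⁺] + K1K2/[H⁺]²) = 1 / (1 + 10^+1.82 + 10^+0.51)
   = 1 / (1 + 66.069 + 3.2359) = 1/70.305 = 0.01422
[CO2*] = α₀ × DIC = 0.01422 × 2.33 = 0.03314 mmol/kg
pCO2 = [CO2*]/KH = 3.314×10^-5 / 3.236×10^-2 = 1020 μatm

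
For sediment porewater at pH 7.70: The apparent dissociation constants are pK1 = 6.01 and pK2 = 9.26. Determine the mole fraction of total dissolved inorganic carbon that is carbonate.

α₂ = 0.0263

α₂ = 1 / (1 + [H⁺]/K2 + [H⁺]²/(K1K2)) = 1 / (1 + 10^+1.56 + 10^-0.13)
   = 1 / (1 + 36.308 + 0.74131) = 1/38.049 = 0.02628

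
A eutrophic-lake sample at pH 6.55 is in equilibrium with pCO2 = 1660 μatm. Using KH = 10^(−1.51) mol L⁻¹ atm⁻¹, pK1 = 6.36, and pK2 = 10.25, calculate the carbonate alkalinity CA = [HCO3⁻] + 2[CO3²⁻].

CA = 0.0795 mmol/L

[CO2*] = KH · pCO2 = 10^(−1.51) × 1660×10^-6 = 5.130×10^-5 mol/L
α₀ = 1/(1 + K1/[H⁺] + K1K2/[H⁺]²) = 1/(1 + 10^+0.19 + 10^-3.51) = 0.3923
DIC = [CO2*]/α₀ = 5.130×10^-5 / 0.3923 = 0.1308 mmol/L
CA = (α₁ + 2α₂)·DIC = (0.6076 + 2×0.0001212) × 0.1308 = 0.0795 mmol/L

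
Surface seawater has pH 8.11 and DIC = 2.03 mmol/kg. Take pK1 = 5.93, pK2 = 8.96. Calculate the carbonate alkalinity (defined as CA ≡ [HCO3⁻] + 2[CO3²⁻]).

CA = [HCO3⁻] + 2[CO3²⁻] = (α₁ + 2α₂)·DIC
At pH 8.11: [H⁺]/K1 = 10^-2.18 = 0.0066069, K2/[H⁺] = 10^-0.85 = 0.14125
α₁ = 1/(1 + 0.0066069 + 0.14125) = 1/1.1479 = 0.8712; α₂ = α₁·K2/[H⁺] = 0.1231
α₁ + 2α₂ = 1.1173
CA = 1.1173 × 2.03 = 2.27 mmol/kg

CA = 2.27 mmol/kg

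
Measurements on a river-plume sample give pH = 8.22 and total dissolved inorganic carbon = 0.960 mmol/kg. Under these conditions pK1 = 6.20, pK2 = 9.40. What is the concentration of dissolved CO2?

[CO2*] = 8.52 μmol/kg

α₀ = 1 / (1 + K1/[H⁺] + K1K2/[H⁺]²) = 1 / (1 + 10^+2.02 + 10^+0.84)
   = 1 / (1 + 104.71 + 6.9183) = 1/112.63 = 0.008879
[CO2*] = α₀ × DIC = 0.008879 × 0.960 = 0.00852 mmol/kg = 8.52 μmol/kg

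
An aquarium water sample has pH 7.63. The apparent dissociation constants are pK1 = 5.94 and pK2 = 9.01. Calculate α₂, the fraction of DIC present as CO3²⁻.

α₂ = 0.0392

α₂ = 1 / (1 + [H⁺]/K2 + [H⁺]²/(K1K2)) = 1 / (1 + 10^+1.38 + 10^-0.31)
   = 1 / (1 + 23.988 + 0.48978) = 1/25.478 = 0.03925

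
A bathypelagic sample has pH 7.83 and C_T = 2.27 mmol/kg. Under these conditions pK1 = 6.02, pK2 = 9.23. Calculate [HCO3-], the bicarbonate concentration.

[HCO3⁻] = 2.15 mmol/kg

α₁ = 1 / (1 + [H⁺]/K1 + K2/[H⁺]) = 1 / (1 + 10^-1.81 + 10^-1.40)
   = 1 / (1 + 0.015488 + 0.039811) = 1/1.0553 = 0.9476
[HCO3⁻] = α₁ × DIC = 0.9476 × 2.27 = 2.15 mmol/kg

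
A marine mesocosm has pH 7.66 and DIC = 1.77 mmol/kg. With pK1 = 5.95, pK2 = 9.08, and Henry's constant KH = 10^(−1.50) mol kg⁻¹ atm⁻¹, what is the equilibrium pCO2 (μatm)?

α₀ = 1 / (1 + K1/[H⁺] + K1K2/[H⁺]²) = 1 / (1 + 10^+1.71 + 10^+0.29)
   = 1 / (1 + 51.286 + 1.9498) = 1/54.236 = 0.01844
[CO2*] = α₀ × DIC = 0.01844 × 1.77 = 0.03264 mmol/kg
pCO2 = [CO2*]/KH = 3.264×10^-5 / 3.162×10^-2 = 1030 μatm

pCO2 = 1030 μatm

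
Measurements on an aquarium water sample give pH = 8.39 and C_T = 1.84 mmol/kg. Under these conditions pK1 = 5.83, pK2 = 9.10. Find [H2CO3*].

[CO2*] = 4.23 μmol/kg

α₀ = 1 / (1 + K1/[H⁺] + K1K2/[H⁺]²) = 1 / (1 + 10^+2.56 + 10^+1.85)
   = 1 / (1 + 363.08 + 70.795) = 1/434.87 = 0.002300
[CO2*] = α₀ × DIC = 0.002300 × 1.84 = 0.00423 mmol/kg = 4.23 μmol/kg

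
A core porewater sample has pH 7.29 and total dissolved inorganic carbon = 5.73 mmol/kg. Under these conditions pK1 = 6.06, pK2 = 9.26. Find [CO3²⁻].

[CO3²⁻] = 0.0574 mmol/kg

α₂ = 1 / (1 + [H⁺]/K2 + [H⁺]²/(K1K2)) = 1 / (1 + 10^+1.97 + 10^+0.74)
   = 1 / (1 + 93.325 + 5.4954) = 1/99.821 = 0.01002
[CO3²⁻] = α₂ × DIC = 0.01002 × 5.73 = 0.0574 mmol/kg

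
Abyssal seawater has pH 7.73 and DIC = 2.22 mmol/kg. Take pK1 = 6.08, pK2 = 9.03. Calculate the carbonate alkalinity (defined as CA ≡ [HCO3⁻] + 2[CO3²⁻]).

CA = [HCO3⁻] + 2[CO3²⁻] = (α₁ + 2α₂)·DIC
At pH 7.73: [H⁺]/K1 = 10^-1.65 = 0.022387, K2/[H⁺] = 10^-1.30 = 0.050119
α₁ = 1/(1 + 0.022387 + 0.050119) = 1/1.0725 = 0.9324; α₂ = α₁·K2/[H⁺] = 0.04673
α₁ + 2α₂ = 1.0259
CA = 1.0259 × 2.22 = 2.28 mmol/kg

CA = 2.28 mmol/kg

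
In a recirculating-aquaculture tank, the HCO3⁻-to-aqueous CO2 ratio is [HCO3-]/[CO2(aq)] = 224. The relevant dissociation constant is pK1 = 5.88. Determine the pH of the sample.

pH = 8.23

From K1 = [H⁺][HCO3-]/[CO2(aq)]:  pH = pK1 + log₁₀([HCO3-]/[CO2(aq)])
log₁₀(224) = +2.350
pH = 5.88 + (+2.350) = 8.23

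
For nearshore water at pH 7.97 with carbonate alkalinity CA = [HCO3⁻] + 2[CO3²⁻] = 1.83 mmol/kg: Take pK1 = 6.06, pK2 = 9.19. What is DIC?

DIC = 1.75 mmol/kg

CA = [HCO3⁻] + 2[CO3²⁻] = (α₁ + 2α₂)·DIC
At pH 7.97: [H⁺]/K1 = 10^-1.91 = 0.012303, K2/[H⁺] = 10^-1.22 = 0.060256
α₁ = 1/(1 + 0.012303 + 0.060256) = 1/1.0726 = 0.9323; α₂ = α₁·K2/[H⁺] = 0.05618
α₁ + 2α₂ = 1.0447
DIC = CA / (α₁ + 2α₂) = 1.83 / 1.0447 = 1.75 mmol/kg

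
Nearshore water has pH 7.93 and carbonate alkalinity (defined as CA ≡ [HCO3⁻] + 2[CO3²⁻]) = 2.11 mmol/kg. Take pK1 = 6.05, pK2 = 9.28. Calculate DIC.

CA = [HCO3⁻] + 2[CO3²⁻] = (α₁ + 2α₂)·DIC
At pH 7.93: [H⁺]/K1 = 10^-1.88 = 0.013183, K2/[H⁺] = 10^-1.35 = 0.044668
α₁ = 1/(1 + 0.013183 + 0.044668) = 1/1.0579 = 0.9453; α₂ = α₁·K2/[H⁺] = 0.04223
α₁ + 2α₂ = 1.0298
DIC = CA / (α₁ + 2α₂) = 2.11 / 1.0298 = 2.05 mmol/kg

DIC = 2.05 mmol/kg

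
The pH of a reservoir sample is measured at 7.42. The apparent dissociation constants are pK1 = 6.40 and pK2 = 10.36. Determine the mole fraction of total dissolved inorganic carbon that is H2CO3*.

α₀ = 0.0871

α₀ = 1 / (1 + K1/[H⁺] + K1K2/[H⁺]²) = 1 / (1 + 10^+1.02 + 10^-1.92)
   = 1 / (1 + 10.471 + 0.012023) = 1/11.483 = 0.08708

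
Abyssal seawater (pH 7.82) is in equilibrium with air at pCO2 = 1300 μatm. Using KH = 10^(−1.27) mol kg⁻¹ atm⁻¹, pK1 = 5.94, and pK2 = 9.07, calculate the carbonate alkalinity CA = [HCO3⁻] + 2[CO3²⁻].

CA = 5.89 mmol/kg

[CO2*] = KH · pCO2 = 10^(−1.27) × 1300×10^-6 = 6.981×10^-5 mol/kg
α₀ = 1/(1 + K1/[H⁺] + K1K2/[H⁺]²) = 1/(1 + 10^+1.88 + 10^+0.63) = 0.01233
DIC = [CO2*]/α₀ = 6.981×10^-5 / 0.01233 = 5.664 mmol/kg
CA = (α₁ + 2α₂)·DIC = (0.9351 + 2×0.05258) × 5.664 = 5.89 mmol/kg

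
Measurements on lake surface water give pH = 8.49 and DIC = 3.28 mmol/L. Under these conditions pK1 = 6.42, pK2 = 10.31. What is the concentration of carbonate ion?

α₂ = 1 / (1 + [H⁺]/K2 + [H⁺]²/(K1K2)) = 1 / (1 + 10^+1.82 + 10^-0.25)
   = 1 / (1 + 66.069 + 0.56234) = 1/67.632 = 0.01479
[CO3²⁻] = α₂ × DIC = 0.01479 × 3.28 = 0.0485 mmol/L

[CO3²⁻] = 0.0485 mmol/L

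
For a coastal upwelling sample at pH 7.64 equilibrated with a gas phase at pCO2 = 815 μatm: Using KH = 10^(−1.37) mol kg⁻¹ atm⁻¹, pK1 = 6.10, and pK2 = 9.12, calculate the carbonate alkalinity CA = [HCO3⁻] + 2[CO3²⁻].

[CO2*] = KH · pCO2 = 10^(−1.37) × 815×10^-6 = 3.477×10^-5 mol/kg
α₀ = 1/(1 + K1/[H⁺] + K1K2/[H⁺]²) = 1/(1 + 10^+1.54 + 10^+0.06) = 0.02716
DIC = [CO2*]/α₀ = 3.477×10^-5 / 0.02716 = 1.280 mmol/kg
CA = (α₁ + 2α₂)·DIC = (0.9417 + 2×0.03118) × 1.280 = 1.29 mmol/kg

CA = 1.29 mmol/kg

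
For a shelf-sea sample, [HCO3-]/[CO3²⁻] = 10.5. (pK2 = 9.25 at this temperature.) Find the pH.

From K2 = [H⁺][CO3²⁻]/[HCO3-]:  pH = pK2 − log₁₀([HCO3-]/[CO3²⁻])
log₁₀(10.5) = +1.021
pH = 9.25 − (+1.021) = 8.23

pH = 8.23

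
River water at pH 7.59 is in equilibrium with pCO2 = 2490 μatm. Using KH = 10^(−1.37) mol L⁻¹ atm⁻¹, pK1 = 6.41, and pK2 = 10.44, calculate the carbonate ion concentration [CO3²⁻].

[CO3²⁻] = 2.27 μmol/L

[CO2*] = KH · pCO2 = 10^(−1.37) × 2490×10^-6 = 1.062×10^-4 mol/L
α₀ = 1/(1 + K1/[H⁺] + K1K2/[H⁺]²) = 1/(1 + 10^+1.18 + 10^-1.67) = 0.06189
DIC = [CO2*]/α₀ = 1.062×10^-4 / 0.06189 = 1.716 mmol/L
[CO3²⁻] = α₂·DIC; α₂ = 0.001323, so [CO3²⁻] = 0.001323 × 1.716 = 0.00227 mmol/L = 2.27 μmol/L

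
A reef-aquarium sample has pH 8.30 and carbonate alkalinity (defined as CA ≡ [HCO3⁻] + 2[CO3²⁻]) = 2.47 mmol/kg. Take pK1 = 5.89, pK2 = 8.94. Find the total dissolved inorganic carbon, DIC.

DIC = 2.09 mmol/kg

CA = [HCO3⁻] + 2[CO3²⁻] = (α₁ + 2α₂)·DIC
At pH 8.30: [H⁺]/K1 = 10^-2.41 = 0.0038905, K2/[H⁺] = 10^-0.64 = 0.22909
α₁ = 1/(1 + 0.0038905 + 0.22909) = 1/1.2330 = 0.8110; α₂ = α₁·K2/[H⁺] = 0.1858
α₁ + 2α₂ = 1.1826
DIC = CA / (α₁ + 2α₂) = 2.47 / 1.1826 = 2.09 mmol/kg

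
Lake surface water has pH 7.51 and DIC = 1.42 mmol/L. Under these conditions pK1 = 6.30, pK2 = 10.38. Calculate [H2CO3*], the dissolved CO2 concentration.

[CO2*] = 0.0824 mmol/L

α₀ = 1 / (1 + K1/[H⁺] + K1K2/[H⁺]²) = 1 / (1 + 10^+1.21 + 10^-1.66)
   = 1 / (1 + 16.218 + 0.021878) = 1/17.240 = 0.05800
[CO2*] = α₀ × DIC = 0.05800 × 1.42 = 0.0824 mmol/L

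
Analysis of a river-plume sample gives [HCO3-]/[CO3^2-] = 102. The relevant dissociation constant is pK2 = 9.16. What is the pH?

From K2 = [H⁺][CO3^2-]/[HCO3-]:  pH = pK2 − log₁₀([HCO3-]/[CO3^2-])
log₁₀(102) = +2.009
pH = 9.16 − (+2.009) = 7.15

pH = 7.15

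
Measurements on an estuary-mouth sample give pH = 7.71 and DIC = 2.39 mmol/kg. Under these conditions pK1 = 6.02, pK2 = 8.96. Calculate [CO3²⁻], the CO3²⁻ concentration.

α₂ = 1 / (1 + [H⁺]/K2 + [H⁺]²/(K1K2)) = 1 / (1 + 10^+1.25 + 10^-0.44)
   = 1 / (1 + 17.783 + 0.36308) = 1/19.146 = 0.05223
[CO3²⁻] = α₂ × DIC = 0.05223 × 2.39 = 0.125 mmol/kg

[CO3²⁻] = 0.125 mmol/kg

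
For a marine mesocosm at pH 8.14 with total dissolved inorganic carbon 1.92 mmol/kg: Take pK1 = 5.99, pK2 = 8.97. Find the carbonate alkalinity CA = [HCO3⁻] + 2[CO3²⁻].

CA = [HCO3⁻] + 2[CO3²⁻] = (α₁ + 2α₂)·DIC
At pH 8.14: [H⁺]/K1 = 10^-2.15 = 0.0070795, K2/[H⁺] = 10^-0.83 = 0.14791
α₁ = 1/(1 + 0.0070795 + 0.14791) = 1/1.1550 = 0.8658; α₂ = α₁·K2/[H⁺] = 0.1281
α₁ + 2α₂ = 1.1219
CA = 1.1219 × 1.92 = 2.15 mmol/kg

CA = 2.15 mmol/kg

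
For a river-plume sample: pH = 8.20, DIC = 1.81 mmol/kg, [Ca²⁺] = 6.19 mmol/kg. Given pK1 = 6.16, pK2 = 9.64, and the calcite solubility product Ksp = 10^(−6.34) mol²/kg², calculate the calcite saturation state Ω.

Ω = 0.851

α₂ = 1 / (1 + [H⁺]/K2 + [H⁺]²/(K1K2)) = 1 / (1 + 10^+1.44 + 10^-0.60)
   = 1 / (1 + 27.542 + 0.25119) = 1/28.793 = 0.03473
[CO3²⁻] = α₂ × DIC = 0.03473 × 1.81 = 0.06286 mmol/kg
Ksp = 10^(−6.34) = 4.571×10^-7
Ω = [Ca²⁺][CO3²⁻]/Ksp = (6.19×10^-3)(6.286×10^-5) / 4.571×10^-7 = 0.851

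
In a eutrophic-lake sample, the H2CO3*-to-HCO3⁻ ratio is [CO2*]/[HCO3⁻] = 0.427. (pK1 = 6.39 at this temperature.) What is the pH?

pH = 6.76

From K1 = [H⁺][HCO3⁻]/[CO2*]:  pH = pK1 − log₁₀([CO2*]/[HCO3⁻])
log₁₀(0.427) = -0.370
pH = 6.39 − (-0.370) = 6.76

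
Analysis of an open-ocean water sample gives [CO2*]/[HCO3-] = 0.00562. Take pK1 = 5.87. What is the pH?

From K1 = [H⁺][HCO3-]/[CO2*]:  pH = pK1 − log₁₀([CO2*]/[HCO3-])
log₁₀(0.00562) = -2.250
pH = 5.87 − (-2.250) = 8.12

pH = 8.12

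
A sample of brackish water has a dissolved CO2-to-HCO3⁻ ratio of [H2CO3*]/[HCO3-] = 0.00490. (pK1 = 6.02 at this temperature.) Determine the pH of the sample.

pH = 8.33

From K1 = [H⁺][HCO3-]/[H2CO3*]:  pH = pK1 − log₁₀([H2CO3*]/[HCO3-])
log₁₀(0.00490) = -2.310
pH = 6.02 − (-2.310) = 8.33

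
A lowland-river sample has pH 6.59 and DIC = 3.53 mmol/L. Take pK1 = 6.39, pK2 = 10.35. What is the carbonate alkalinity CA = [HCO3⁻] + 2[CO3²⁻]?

CA = [HCO3⁻] + 2[CO3²⁻] = (α₁ + 2α₂)·DIC
At pH 6.59: [H⁺]/K1 = 10^-0.20 = 0.63096, K2/[H⁺] = 10^-3.76 = 0.00017378
α₁ = 1/(1 + 0.63096 + 0.00017378) = 1/1.6311 = 0.6131; α₂ = α₁·K2/[H⁺] = 0.0001065
α₁ + 2α₂ = 0.6133
CA = 0.6133 × 3.53 = 2.16 mmol/L

CA = 2.16 mmol/L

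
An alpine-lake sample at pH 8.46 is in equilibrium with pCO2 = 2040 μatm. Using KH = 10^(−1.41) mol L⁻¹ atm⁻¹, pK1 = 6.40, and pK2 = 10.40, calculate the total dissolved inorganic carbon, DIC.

DIC = 9.30 mmol/L

[CO2*] = KH · pCO2 = 10^(−1.41) × 2040×10^-6 = 7.937×10^-5 mol/L
α₀ = 1/(1 + K1/[H⁺] + K1K2/[H⁺]²) = 1/(1 + 10^+2.06 + 10^+0.12) = 0.008537
DIC = [CO2*]/α₀ = 7.937×10^-5 / 0.008537 = 9.30 mmol/L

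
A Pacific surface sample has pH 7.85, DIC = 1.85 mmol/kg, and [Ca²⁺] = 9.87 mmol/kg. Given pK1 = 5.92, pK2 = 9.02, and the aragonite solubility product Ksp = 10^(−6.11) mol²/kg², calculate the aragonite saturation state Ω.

Ω = 1.47

α₂ = 1 / (1 + [H⁺]/K2 + [H⁺]²/(K1K2)) = 1 / (1 + 10^+1.17 + 10^-0.76)
   = 1 / (1 + 14.791 + 0.17378) = 1/15.965 = 0.06264
[CO3²⁻] = α₂ × DIC = 0.06264 × 1.85 = 0.1159 mmol/kg
Ksp = 10^(−6.11) = 7.762×10^-7
Ω = [Ca²⁺][CO3²⁻]/Ksp = (9.87×10^-3)(1.159×10^-4) / 7.762×10^-7 = 1.47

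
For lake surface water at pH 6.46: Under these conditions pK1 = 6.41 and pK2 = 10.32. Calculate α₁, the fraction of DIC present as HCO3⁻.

α₁ = 1 / (1 + [H⁺]/K1 + K2/[H⁺]) = 1 / (1 + 10^-0.05 + 10^-3.86)
   = 1 / (1 + 0.89125 + 0.00013804) = 1/1.8914 = 0.5287

α₁ = 0.529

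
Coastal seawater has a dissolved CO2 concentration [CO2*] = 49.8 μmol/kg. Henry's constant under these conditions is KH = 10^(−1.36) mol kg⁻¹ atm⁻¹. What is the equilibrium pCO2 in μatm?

pCO2 = 1140 μatm

KH = 10^(−1.36) = 4.365×10^-2 mol kg⁻¹ atm⁻¹
pCO2 = [CO2*]/KH = 49.8×10^-6 / 4.365×10^-2 = 1.14×10^-3 atm = 1140 μatm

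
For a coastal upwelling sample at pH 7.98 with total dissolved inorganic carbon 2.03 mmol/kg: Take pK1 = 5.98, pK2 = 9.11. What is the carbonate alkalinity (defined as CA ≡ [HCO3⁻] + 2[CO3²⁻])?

CA = [HCO3⁻] + 2[CO3²⁻] = (α₁ + 2α₂)·DIC
At pH 7.98: [H⁺]/K1 = 10^-2.00 = 0.010000, K2/[H⁺] = 10^-1.13 = 0.074131
α₁ = 1/(1 + 0.010000 + 0.074131) = 1/1.0841 = 0.9224; α₂ = α₁·K2/[H⁺] = 0.06838
α₁ + 2α₂ = 1.0592
CA = 1.0592 × 2.03 = 2.15 mmol/kg

CA = 2.15 mmol/kg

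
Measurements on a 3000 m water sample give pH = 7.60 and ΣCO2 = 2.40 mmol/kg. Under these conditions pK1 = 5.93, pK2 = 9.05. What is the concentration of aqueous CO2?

[CO2*] = 0.0486 mmol/kg

α₀ = 1 / (1 + K1/[H⁺] + K1K2/[H⁺]²) = 1 / (1 + 10^+1.67 + 10^+0.22)
   = 1 / (1 + 46.774 + 1.6596) = 1/49.433 = 0.02023
[CO2*] = α₀ × DIC = 0.02023 × 2.40 = 0.0486 mmol/kg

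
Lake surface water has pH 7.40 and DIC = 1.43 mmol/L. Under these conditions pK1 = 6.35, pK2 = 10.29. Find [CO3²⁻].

[CO3²⁻] = 1.69 μmol/L

α₂ = 1 / (1 + [H⁺]/K2 + [H⁺]²/(K1K2)) = 1 / (1 + 10^+2.89 + 10^+1.84)
   = 1 / (1 + 776.25 + 69.183) = 1/846.43 = 0.001181
[CO3²⁻] = α₂ × DIC = 0.001181 × 1.43 = 0.00169 mmol/L = 1.69 μmol/L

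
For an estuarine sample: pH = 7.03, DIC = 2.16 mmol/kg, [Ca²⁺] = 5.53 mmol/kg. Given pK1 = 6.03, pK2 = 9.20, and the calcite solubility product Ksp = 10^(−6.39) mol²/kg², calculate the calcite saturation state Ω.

Ω = 0.179

α₂ = 1 / (1 + [H⁺]/K2 + [H⁺]²/(K1K2)) = 1 / (1 + 10^+2.17 + 10^+1.17)
   = 1 / (1 + 147.91 + 14.791) = 1/163.70 = 0.006109
[CO3²⁻] = α₂ × DIC = 0.006109 × 2.16 = 0.01319 mmol/kg = 13.19 μmol/kg
Ksp = 10^(−6.39) = 4.074×10^-7
Ω = [Ca²⁺][CO3²⁻]/Ksp = (5.53×10^-3)(1.319×10^-5) / 4.074×10^-7 = 0.179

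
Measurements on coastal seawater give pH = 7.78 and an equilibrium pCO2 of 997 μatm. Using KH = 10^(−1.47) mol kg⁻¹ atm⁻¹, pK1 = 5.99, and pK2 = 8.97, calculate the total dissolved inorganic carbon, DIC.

DIC = 2.25 mmol/kg

[CO2*] = KH · pCO2 = 10^(−1.47) × 997×10^-6 = 3.378×10^-5 mol/kg
α₀ = 1/(1 + K1/[H⁺] + K1K2/[H⁺]²) = 1/(1 + 10^+1.79 + 10^+0.60) = 0.01501
DIC = [CO2*]/α₀ = 3.378×10^-5 / 0.01501 = 2.25 mmol/kg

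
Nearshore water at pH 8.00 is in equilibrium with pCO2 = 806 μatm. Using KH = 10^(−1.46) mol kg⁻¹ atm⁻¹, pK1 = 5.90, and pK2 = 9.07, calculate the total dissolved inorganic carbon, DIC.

[CO2*] = KH · pCO2 = 10^(−1.46) × 806×10^-6 = 2.795×10^-5 mol/kg
α₀ = 1/(1 + K1/[H⁺] + K1K2/[H⁺]²) = 1/(1 + 10^+2.10 + 10^+1.03) = 0.007267
DIC = [CO2*]/α₀ = 2.795×10^-5 / 0.007267 = 3.85 mmol/kg

DIC = 3.85 mmol/kg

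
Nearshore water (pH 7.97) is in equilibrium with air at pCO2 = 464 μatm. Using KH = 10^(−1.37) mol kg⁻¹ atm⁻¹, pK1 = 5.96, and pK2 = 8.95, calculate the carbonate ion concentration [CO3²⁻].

[CO3²⁻] = 0.212 mmol/kg

[CO2*] = KH · pCO2 = 10^(−1.37) × 464×10^-6 = 1.979×10^-5 mol/kg
α₀ = 1/(1 + K1/[H⁺] + K1K2/[H⁺]²) = 1/(1 + 10^+2.01 + 10^+1.03) = 0.008769
DIC = [CO2*]/α₀ = 1.979×10^-5 / 0.008769 = 2.257 mmol/kg
[CO3²⁻] = α₂·DIC; α₂ = 0.09396, so [CO3²⁻] = 0.09396 × 2.257 = 0.212 mmol/kg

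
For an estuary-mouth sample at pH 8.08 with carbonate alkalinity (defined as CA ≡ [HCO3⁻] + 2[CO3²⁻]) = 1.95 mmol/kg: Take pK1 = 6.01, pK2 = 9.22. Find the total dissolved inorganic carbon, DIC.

DIC = 1.84 mmol/kg

CA = [HCO3⁻] + 2[CO3²⁻] = (α₁ + 2α₂)·DIC
At pH 8.08: [H⁺]/K1 = 10^-2.07 = 0.0085114, K2/[H⁺] = 10^-1.14 = 0.072444
α₁ = 1/(1 + 0.0085114 + 0.072444) = 1/1.0810 = 0.9251; α₂ = α₁·K2/[H⁺] = 0.06702
α₁ + 2α₂ = 1.0591
DIC = CA / (α₁ + 2α₂) = 1.95 / 1.0591 = 1.84 mmol/kg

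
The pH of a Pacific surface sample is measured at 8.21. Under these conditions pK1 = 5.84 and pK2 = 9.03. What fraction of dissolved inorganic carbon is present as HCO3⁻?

α₁ = 1 / (1 + [H⁺]/K1 + K2/[H⁺]) = 1 / (1 + 10^-2.37 + 10^-0.82)
   = 1 / (1 + 0.0042658 + 0.15136) = 1/1.1556 = 0.8653

α₁ = 0.865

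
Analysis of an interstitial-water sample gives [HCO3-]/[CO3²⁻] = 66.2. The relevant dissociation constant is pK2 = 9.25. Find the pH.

From K2 = [H⁺][CO3²⁻]/[HCO3-]:  pH = pK2 − log₁₀([HCO3-]/[CO3²⁻])
log₁₀(66.2) = +1.821
pH = 9.25 − (+1.821) = 7.43

pH = 7.43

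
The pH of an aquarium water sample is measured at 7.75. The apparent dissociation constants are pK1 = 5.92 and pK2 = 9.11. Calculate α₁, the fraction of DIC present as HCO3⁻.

α₁ = 1 / (1 + [H⁺]/K1 + K2/[H⁺]) = 1 / (1 + 10^-1.83 + 10^-1.36)
   = 1 / (1 + 0.014791 + 0.043652) = 1/1.0584 = 0.9448

α₁ = 0.945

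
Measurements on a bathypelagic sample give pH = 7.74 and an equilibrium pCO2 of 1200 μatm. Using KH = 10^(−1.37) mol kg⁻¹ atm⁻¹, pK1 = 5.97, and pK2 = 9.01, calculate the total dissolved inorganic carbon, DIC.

DIC = 3.23 mmol/kg

[CO2*] = KH · pCO2 = 10^(−1.37) × 1200×10^-6 = 5.119×10^-5 mol/kg
α₀ = 1/(1 + K1/[H⁺] + K1K2/[H⁺]²) = 1/(1 + 10^+1.77 + 10^+0.50) = 0.01586
DIC = [CO2*]/α₀ = 5.119×10^-5 / 0.01586 = 3.23 mmol/kg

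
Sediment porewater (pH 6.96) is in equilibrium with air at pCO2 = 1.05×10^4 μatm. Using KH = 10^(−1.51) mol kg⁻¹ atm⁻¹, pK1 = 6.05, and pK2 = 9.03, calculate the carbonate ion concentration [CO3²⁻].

[CO2*] = KH · pCO2 = 10^(−1.51) × 1.05×10^4×10^-6 = 3.245×10^-4 mol/kg
α₀ = 1/(1 + K1/[H⁺] + K1K2/[H⁺]²) = 1/(1 + 10^+0.91 + 10^-1.16) = 0.1087
DIC = [CO2*]/α₀ = 3.245×10^-4 / 0.1087 = 2.984 mmol/kg
[CO3²⁻] = α₂·DIC; α₂ = 0.007522, so [CO3²⁻] = 0.007522 × 2.984 = 0.0224 mmol/kg

[CO3²⁻] = 0.0224 mmol/kg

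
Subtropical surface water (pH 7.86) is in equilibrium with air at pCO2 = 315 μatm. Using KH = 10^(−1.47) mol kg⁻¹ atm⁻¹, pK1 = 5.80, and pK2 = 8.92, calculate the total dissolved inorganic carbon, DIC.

[CO2*] = KH · pCO2 = 10^(−1.47) × 315×10^-6 = 1.067×10^-5 mol/kg
α₀ = 1/(1 + K1/[H⁺] + K1K2/[H⁺]²) = 1/(1 + 10^+2.06 + 10^+1.00) = 0.007948
DIC = [CO2*]/α₀ = 1.067×10^-5 / 0.007948 = 1.34 mmol/kg

DIC = 1.34 mmol/kg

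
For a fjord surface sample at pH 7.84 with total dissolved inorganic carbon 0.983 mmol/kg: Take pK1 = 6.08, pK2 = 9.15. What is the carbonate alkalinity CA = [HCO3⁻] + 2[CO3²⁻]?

CA = [HCO3⁻] + 2[CO3²⁻] = (α₁ + 2α₂)·DIC
At pH 7.84: [H⁺]/K1 = 10^-1.76 = 0.017378, K2/[H⁺] = 10^-1.31 = 0.048978
α₁ = 1/(1 + 0.017378 + 0.048978) = 1/1.0664 = 0.9378; α₂ = α₁·K2/[H⁺] = 0.04593
α₁ + 2α₂ = 1.0296
CA = 1.0296 × 0.983 = 1.01 mmol/kg

CA = 1.01 mmol/kg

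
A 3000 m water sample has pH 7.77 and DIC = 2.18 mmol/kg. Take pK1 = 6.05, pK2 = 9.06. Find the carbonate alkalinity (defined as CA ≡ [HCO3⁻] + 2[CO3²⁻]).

CA = [HCO3⁻] + 2[CO3²⁻] = (α₁ + 2α₂)·DIC
At pH 7.77: [H⁺]/K1 = 10^-1.72 = 0.019055, K2/[H⁺] = 10^-1.29 = 0.051286
α₁ = 1/(1 + 0.019055 + 0.051286) = 1/1.0703 = 0.9343; α₂ = α₁·K2/[H⁺] = 0.04792
α₁ + 2α₂ = 1.0301
CA = 1.0301 × 2.18 = 2.25 mmol/kg

CA = 2.25 mmol/kg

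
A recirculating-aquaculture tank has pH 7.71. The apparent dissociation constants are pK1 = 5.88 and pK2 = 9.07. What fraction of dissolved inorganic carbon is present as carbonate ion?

α₂ = 1 / (1 + [H⁺]/K2 + [H⁺]²/(K1K2)) = 1 / (1 + 10^+1.36 + 10^-0.47)
   = 1 / (1 + 22.909 + 0.33884) = 1/24.248 = 0.04124

α₂ = 0.0412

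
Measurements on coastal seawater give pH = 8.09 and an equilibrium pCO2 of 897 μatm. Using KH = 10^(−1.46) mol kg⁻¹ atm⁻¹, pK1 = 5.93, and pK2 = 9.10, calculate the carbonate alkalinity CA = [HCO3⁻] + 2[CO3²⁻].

[CO2*] = KH · pCO2 = 10^(−1.46) × 897×10^-6 = 3.110×10^-5 mol/kg
α₀ = 1/(1 + K1/[H⁺] + K1K2/[H⁺]²) = 1/(1 + 10^+2.16 + 10^+1.15) = 0.006263
DIC = [CO2*]/α₀ = 3.110×10^-5 / 0.006263 = 4.966 mmol/kg
CA = (α₁ + 2α₂)·DIC = (0.9053 + 2×0.08847) × 4.966 = 5.37 mmol/kg

CA = 5.37 mmol/kg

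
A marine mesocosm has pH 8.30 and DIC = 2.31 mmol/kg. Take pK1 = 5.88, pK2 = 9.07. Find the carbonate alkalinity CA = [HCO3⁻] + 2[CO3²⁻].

CA = [HCO3⁻] + 2[CO3²⁻] = (α₁ + 2α₂)·DIC
At pH 8.30: [H⁺]/K1 = 10^-2.42 = 0.0038019, K2/[H⁺] = 10^-0.77 = 0.16982
α₁ = 1/(1 + 0.0038019 + 0.16982) = 1/1.1736 = 0.8521; α₂ = α₁·K2/[H⁺] = 0.1447
α₁ + 2α₂ = 1.1415
CA = 1.1415 × 2.31 = 2.64 mmol/kg

CA = 2.64 mmol/kg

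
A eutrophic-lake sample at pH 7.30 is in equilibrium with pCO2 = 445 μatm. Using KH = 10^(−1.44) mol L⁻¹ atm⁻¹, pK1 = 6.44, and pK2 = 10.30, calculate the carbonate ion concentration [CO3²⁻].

[CO3²⁻] = 0.117 μmol/L

[CO2*] = KH · pCO2 = 10^(−1.44) × 445×10^-6 = 1.616×10^-5 mol/L
α₀ = 1/(1 + K1/[H⁺] + K1K2/[H⁺]²) = 1/(1 + 10^+0.86 + 10^-2.14) = 0.1212
DIC = [CO2*]/α₀ = 1.616×10^-5 / 0.1212 = 0.1333 mmol/L
[CO3²⁻] = α₂·DIC; α₂ = 0.0008779, so [CO3²⁻] = 0.0008779 × 0.1333 = 0.000117 mmol/L = 0.117 μmol/L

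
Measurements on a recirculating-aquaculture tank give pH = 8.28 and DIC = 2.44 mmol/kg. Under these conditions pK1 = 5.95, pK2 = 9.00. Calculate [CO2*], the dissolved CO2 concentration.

[CO2*] = 9.55 μmol/kg

α₀ = 1 / (1 + K1/[H⁺] + K1K2/[H⁺]²) = 1 / (1 + 10^+2.33 + 10^+1.61)
   = 1 / (1 + 213.80 + 40.738) = 1/255.53 = 0.003913
[CO2*] = α₀ × DIC = 0.003913 × 2.44 = 0.00955 mmol/kg = 9.55 μmol/kg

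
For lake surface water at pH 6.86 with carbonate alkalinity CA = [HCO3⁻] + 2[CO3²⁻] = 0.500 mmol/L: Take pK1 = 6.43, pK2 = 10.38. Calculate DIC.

CA = [HCO3⁻] + 2[CO3²⁻] = (α₁ + 2α₂)·DIC
At pH 6.86: [H⁺]/K1 = 10^-0.43 = 0.37154, K2/[H⁺] = 10^-3.52 = 0.00030200
α₁ = 1/(1 + 0.37154 + 0.00030200) = 1/1.3718 = 0.7289; α₂ = α₁·K2/[H⁺] = 0.0002201
α₁ + 2α₂ = 0.7294
DIC = CA / (α₁ + 2α₂) = 0.500 / 0.7294 = 0.686 mmol/L

DIC = 0.686 mmol/L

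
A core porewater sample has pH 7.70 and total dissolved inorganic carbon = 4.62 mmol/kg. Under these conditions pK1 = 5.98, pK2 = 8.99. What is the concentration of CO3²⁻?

α₂ = 1 / (1 + [H⁺]/K2 + [H⁺]²/(K1K2)) = 1 / (1 + 10^+1.29 + 10^-0.43)
   = 1 / (1 + 19.498 + 0.37154) = 1/20.870 = 0.04792
[CO3²⁻] = α₂ × DIC = 0.04792 × 4.62 = 0.221 mmol/kg

[CO3²⁻] = 0.221 mmol/kg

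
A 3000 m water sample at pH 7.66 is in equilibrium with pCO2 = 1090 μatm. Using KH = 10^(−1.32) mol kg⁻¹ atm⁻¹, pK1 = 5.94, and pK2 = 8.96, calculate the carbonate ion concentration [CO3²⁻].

[CO3²⁻] = 0.137 mmol/kg

[CO2*] = KH · pCO2 = 10^(−1.32) × 1090×10^-6 = 5.217×10^-5 mol/kg
α₀ = 1/(1 + K1/[H⁺] + K1K2/[H⁺]²) = 1/(1 + 10^+1.72 + 10^+0.42) = 0.01782
DIC = [CO2*]/α₀ = 5.217×10^-5 / 0.01782 = 2.927 mmol/kg
[CO3²⁻] = α₂·DIC; α₂ = 0.04688, so [CO3²⁻] = 0.04688 × 2.927 = 0.137 mmol/kg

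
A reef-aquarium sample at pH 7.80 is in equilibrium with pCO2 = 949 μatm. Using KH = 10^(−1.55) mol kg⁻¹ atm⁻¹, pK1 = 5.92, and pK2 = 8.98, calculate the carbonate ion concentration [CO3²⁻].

[CO3²⁻] = 0.134 mmol/kg

[CO2*] = KH · pCO2 = 10^(−1.55) × 949×10^-6 = 2.675×10^-5 mol/kg
α₀ = 1/(1 + K1/[H⁺] + K1K2/[H⁺]²) = 1/(1 + 10^+1.88 + 10^+0.70) = 0.01221
DIC = [CO2*]/α₀ = 2.675×10^-5 / 0.01221 = 2.190 mmol/kg
[CO3²⁻] = α₂·DIC; α₂ = 0.06122, so [CO3²⁻] = 0.06122 × 2.190 = 0.134 mmol/kg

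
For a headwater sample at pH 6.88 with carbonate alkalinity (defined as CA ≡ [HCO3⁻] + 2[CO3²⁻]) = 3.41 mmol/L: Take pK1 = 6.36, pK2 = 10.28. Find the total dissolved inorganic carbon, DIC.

DIC = 4.44 mmol/L

CA = [HCO3⁻] + 2[CO3²⁻] = (α₁ + 2α₂)·DIC
At pH 6.88: [H⁺]/K1 = 10^-0.52 = 0.30200, K2/[H⁺] = 10^-3.40 = 0.00039811
α₁ = 1/(1 + 0.30200 + 0.00039811) = 1/1.3024 = 0.7678; α₂ = α₁·K2/[H⁺] = 0.0003057
α₁ + 2α₂ = 0.7684
DIC = CA / (α₁ + 2α₂) = 3.41 / 0.7684 = 4.44 mmol/L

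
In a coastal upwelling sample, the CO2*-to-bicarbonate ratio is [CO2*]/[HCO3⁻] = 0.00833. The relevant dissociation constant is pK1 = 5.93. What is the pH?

From K1 = [H⁺][HCO3⁻]/[CO2*]:  pH = pK1 − log₁₀([CO2*]/[HCO3⁻])
log₁₀(0.00833) = -2.079
pH = 5.93 − (-2.079) = 8.01

pH = 8.01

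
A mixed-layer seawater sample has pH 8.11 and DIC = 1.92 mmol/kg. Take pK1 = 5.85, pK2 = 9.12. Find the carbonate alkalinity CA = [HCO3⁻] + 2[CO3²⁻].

CA = [HCO3⁻] + 2[CO3²⁻] = (α₁ + 2α₂)·DIC
At pH 8.11: [H⁺]/K1 = 10^-2.26 = 0.0054954, K2/[H⁺] = 10^-1.01 = 0.097724
α₁ = 1/(1 + 0.0054954 + 0.097724) = 1/1.1032 = 0.9064; α₂ = α₁·K2/[H⁺] = 0.08858
α₁ + 2α₂ = 1.0836
CA = 1.0836 × 1.92 = 2.08 mmol/kg

CA = 2.08 mmol/kg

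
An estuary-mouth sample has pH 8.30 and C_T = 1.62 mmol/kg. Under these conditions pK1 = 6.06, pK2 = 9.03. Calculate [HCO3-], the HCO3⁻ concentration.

α₁ = 1 / (1 + [H⁺]/K1 + K2/[H⁺]) = 1 / (1 + 10^-2.24 + 10^-0.73)
   = 1 / (1 + 0.0057544 + 0.18621) = 1/1.1920 = 0.8390
[HCO3⁻] = α₁ × DIC = 0.8390 × 1.62 = 1.36 mmol/kg

[HCO3⁻] = 1.36 mmol/kg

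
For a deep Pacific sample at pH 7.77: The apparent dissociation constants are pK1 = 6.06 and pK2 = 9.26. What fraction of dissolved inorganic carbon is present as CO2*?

α₀ = 0.0185

α₀ = 1 / (1 + K1/[H⁺] + K1K2/[H⁺]²) = 1 / (1 + 10^+1.71 + 10^+0.22)
   = 1 / (1 + 51.286 + 1.6596) = 1/53.946 = 0.01854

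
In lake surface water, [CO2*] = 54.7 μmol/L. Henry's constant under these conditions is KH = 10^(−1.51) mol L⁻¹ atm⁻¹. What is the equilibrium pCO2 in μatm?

KH = 10^(−1.51) = 3.090×10^-2 mol L⁻¹ atm⁻¹
pCO2 = [CO2*]/KH = 54.7×10^-6 / 3.090×10^-2 = 1.77×10^-3 atm = 1770 μatm

pCO2 = 1770 μatm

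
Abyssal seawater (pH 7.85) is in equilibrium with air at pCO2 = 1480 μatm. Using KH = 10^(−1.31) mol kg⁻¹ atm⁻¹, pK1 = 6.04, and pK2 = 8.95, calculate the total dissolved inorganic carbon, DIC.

[CO2*] = KH · pCO2 = 10^(−1.31) × 1480×10^-6 = 7.249×10^-5 mol/kg
α₀ = 1/(1 + K1/[H⁺] + K1K2/[H⁺]²) = 1/(1 + 10^+1.81 + 10^+0.71) = 0.01415
DIC = [CO2*]/α₀ = 7.249×10^-5 / 0.01415 = 5.12 mmol/kg

DIC = 5.12 mmol/kg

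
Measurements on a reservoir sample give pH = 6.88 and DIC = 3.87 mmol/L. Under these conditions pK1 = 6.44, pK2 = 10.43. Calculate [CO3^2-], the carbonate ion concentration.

α₂ = 1 / (1 + [H⁺]/K2 + [H⁺]²/(K1K2)) = 1 / (1 + 10^+3.55 + 10^+3.11)
   = 1 / (1 + 3548.1 + 1288.2) = 1/4837.4 = 0.0002067
[CO3²⁻] = α₂ × DIC = 0.0002067 × 3.87 = 0.000800 mmol/L = 0.800 μmol/L

[CO3²⁻] = 0.800 μmol/L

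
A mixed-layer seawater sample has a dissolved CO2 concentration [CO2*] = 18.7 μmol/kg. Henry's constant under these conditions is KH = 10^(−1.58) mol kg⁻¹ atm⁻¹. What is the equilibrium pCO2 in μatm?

KH = 10^(−1.58) = 2.630×10^-2 mol kg⁻¹ atm⁻¹
pCO2 = [CO2*]/KH = 18.7×10^-6 / 2.630×10^-2 = 7.11×10^-4 atm = 711 μatm

pCO2 = 711 μatm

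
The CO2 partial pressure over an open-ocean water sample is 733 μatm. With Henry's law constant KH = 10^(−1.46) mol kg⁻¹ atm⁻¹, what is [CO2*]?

[CO2*] = 25.4 μmol/kg

KH = 10^(−1.46) = 3.467×10^-2 mol kg⁻¹ atm⁻¹
[CO2*] = KH · pCO2 = 3.467×10^-2 × 733×10^-6 atm = 2.54×10^-5 mol/kg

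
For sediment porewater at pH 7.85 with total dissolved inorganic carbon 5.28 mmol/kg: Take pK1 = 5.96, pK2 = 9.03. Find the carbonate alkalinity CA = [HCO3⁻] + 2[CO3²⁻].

CA = [HCO3⁻] + 2[CO3²⁻] = (α₁ + 2α₂)·DIC
At pH 7.85: [H⁺]/K1 = 10^-1.89 = 0.012882, K2/[H⁺] = 10^-1.18 = 0.066069
α₁ = 1/(1 + 0.012882 + 0.066069) = 1/1.0790 = 0.9268; α₂ = α₁·K2/[H⁺] = 0.06123
α₁ + 2α₂ = 1.0493
CA = 1.0493 × 5.28 = 5.54 mmol/kg

CA = 5.54 mmol/kg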